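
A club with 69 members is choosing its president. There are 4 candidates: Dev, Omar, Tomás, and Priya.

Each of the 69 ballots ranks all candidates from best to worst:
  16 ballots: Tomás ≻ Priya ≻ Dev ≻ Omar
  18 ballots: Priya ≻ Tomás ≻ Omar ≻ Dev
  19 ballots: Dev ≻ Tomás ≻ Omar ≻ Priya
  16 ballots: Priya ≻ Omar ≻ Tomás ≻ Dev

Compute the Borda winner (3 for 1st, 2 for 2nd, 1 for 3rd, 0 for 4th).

Tomás

Dev: 16×1 + 18×0 + 19×3 + 16×0 = 73
Omar: 16×0 + 18×1 + 19×1 + 16×2 = 69
Tomás: 16×3 + 18×2 + 19×2 + 16×1 = 138
Priya: 16×2 + 18×3 + 19×0 + 16×3 = 134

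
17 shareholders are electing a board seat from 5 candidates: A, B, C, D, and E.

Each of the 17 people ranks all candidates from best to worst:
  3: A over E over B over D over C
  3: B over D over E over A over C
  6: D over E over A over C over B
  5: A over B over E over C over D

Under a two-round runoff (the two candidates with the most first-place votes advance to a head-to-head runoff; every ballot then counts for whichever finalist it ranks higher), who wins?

Round 1 first-place votes: A 8, B 3, C 0, D 6, E 0. A and D advance.
Runoff: A is ranked above D on 8 ballots, D above A on 9.

D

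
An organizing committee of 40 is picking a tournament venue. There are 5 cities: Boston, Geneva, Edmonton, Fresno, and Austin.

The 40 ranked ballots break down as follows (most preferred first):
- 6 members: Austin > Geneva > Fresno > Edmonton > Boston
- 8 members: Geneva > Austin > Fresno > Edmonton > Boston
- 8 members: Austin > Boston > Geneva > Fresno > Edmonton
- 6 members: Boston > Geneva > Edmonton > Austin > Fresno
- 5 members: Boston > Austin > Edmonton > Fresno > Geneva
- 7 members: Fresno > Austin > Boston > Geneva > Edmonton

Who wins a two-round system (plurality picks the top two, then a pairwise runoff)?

Round 1 first-place votes: Boston 11, Geneva 8, Edmonton 0, Fresno 7, Austin 14. Austin and Boston advance.
Runoff: Austin is ranked above Boston on 29 ballots, Boston above Austin on 11.

Austin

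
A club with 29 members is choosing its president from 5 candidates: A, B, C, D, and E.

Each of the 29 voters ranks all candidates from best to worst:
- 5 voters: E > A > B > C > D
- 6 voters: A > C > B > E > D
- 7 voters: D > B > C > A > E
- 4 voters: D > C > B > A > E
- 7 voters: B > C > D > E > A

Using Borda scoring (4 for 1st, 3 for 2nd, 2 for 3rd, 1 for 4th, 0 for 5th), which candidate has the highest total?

B

A: 5×3 + 6×4 + 7×1 + 4×1 + 7×0 = 50
B: 5×2 + 6×2 + 7×3 + 4×2 + 7×4 = 79
C: 5×1 + 6×3 + 7×2 + 4×3 + 7×3 = 70
D: 5×0 + 6×0 + 7×4 + 4×4 + 7×2 = 58
E: 5×4 + 6×1 + 7×0 + 4×0 + 7×1 = 33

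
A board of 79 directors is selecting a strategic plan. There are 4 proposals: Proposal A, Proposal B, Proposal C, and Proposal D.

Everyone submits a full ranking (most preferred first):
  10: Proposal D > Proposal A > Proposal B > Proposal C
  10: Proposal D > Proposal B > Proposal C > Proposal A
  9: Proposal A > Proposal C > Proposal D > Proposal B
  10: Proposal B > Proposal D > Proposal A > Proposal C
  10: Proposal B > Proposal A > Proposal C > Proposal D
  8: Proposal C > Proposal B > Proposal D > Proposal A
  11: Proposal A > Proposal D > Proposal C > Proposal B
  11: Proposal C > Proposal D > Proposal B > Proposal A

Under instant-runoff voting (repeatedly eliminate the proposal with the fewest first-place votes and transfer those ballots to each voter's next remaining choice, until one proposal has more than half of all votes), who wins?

Proposal D

Round 1: Proposal A 20, Proposal B 20, Proposal C 19, Proposal D 20. Proposal C eliminated.
Round 2: Proposal A 20, Proposal B 28, Proposal D 31. Proposal A eliminated.
Round 3: Proposal B 28, Proposal D 51. Proposal D has a majority (≥40).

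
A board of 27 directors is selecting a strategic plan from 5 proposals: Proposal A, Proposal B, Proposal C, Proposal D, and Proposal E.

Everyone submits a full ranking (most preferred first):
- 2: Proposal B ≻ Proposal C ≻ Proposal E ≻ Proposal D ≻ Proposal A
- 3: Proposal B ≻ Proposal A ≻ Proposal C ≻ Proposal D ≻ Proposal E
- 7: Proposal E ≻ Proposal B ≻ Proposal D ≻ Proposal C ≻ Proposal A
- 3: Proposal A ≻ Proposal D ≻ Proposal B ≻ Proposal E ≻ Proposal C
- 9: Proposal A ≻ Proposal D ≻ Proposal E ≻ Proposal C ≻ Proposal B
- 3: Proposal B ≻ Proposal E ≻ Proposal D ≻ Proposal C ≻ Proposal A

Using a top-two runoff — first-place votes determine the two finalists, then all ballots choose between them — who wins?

Proposal B

Round 1 first-place votes: Proposal A 12, Proposal B 8, Proposal C 0, Proposal D 0, Proposal E 7. Proposal A and Proposal B advance.
Runoff: Proposal A is ranked above Proposal B on 12 ballots, Proposal B above Proposal A on 15.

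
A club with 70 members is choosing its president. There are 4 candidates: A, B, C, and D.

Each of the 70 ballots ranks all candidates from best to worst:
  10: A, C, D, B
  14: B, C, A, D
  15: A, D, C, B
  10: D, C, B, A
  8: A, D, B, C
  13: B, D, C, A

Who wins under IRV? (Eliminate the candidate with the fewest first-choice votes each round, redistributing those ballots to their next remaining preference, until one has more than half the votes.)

B

Round 1: A 33, B 27, C 0, D 10. C eliminated.
Round 2: A 33, B 27, D 10. D eliminated.
Round 3: A 33, B 37. B has a majority (≥36).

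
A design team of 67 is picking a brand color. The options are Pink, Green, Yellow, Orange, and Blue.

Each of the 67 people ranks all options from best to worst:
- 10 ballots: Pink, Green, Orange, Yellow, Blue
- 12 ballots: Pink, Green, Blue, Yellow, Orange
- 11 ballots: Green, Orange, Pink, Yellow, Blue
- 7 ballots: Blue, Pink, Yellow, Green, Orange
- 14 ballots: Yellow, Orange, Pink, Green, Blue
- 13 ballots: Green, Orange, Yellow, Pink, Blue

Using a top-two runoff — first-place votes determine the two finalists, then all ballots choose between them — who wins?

Round 1 first-place votes: Pink 22, Green 24, Yellow 14, Orange 0, Blue 7. Green and Pink advance.
Runoff: Green is ranked above Pink on 24 ballots, Pink above Green on 43.

Pink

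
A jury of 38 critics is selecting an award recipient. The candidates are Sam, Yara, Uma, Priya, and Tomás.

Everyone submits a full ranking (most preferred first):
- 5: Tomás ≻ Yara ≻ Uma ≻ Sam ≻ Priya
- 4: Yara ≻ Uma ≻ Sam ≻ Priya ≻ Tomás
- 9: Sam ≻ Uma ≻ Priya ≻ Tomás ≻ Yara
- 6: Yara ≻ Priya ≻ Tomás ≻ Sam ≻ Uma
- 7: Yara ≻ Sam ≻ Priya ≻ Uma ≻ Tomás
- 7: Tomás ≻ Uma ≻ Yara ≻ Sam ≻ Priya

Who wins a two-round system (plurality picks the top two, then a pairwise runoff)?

Round 1 first-place votes: Sam 9, Yara 17, Uma 0, Priya 0, Tomás 12. Yara and Tomás advance.
Runoff: Yara is ranked above Tomás on 17 ballots, Tomás above Yara on 21.

Tomás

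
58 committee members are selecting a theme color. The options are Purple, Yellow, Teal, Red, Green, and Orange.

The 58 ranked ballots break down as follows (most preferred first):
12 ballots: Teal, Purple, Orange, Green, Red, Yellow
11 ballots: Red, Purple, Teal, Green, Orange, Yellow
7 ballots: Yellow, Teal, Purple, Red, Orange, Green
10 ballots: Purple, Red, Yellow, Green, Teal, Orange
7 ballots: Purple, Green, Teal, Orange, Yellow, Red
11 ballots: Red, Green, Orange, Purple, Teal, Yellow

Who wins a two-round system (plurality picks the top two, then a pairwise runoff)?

Round 1 first-place votes: Purple 17, Yellow 7, Teal 12, Red 22, Green 0, Orange 0. Red and Purple advance.
Runoff: Red is ranked above Purple on 22 ballots, Purple above Red on 36.

Purple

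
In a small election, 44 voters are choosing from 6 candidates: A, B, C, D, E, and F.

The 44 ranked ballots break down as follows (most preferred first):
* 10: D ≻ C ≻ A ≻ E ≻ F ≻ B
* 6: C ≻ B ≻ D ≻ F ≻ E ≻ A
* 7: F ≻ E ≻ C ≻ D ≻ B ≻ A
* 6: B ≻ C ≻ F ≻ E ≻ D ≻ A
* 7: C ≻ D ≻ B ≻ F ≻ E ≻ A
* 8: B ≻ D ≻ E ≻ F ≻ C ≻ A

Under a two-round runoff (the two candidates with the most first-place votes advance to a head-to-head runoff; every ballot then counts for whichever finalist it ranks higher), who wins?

Round 1 first-place votes: A 0, B 14, C 13, D 10, E 0, F 7. B and C advance.
Runoff: B is ranked above C on 14 ballots, C above B on 30.

C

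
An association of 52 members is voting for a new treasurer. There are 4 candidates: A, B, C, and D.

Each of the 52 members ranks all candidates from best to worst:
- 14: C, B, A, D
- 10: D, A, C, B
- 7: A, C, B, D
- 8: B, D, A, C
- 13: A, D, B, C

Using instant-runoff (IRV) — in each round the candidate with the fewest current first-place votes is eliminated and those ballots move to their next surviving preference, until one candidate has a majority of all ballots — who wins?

A

Round 1: A 20, B 8, C 14, D 10. B eliminated.
Round 2: A 20, C 14, D 18. C eliminated.
Round 3: A 34, D 18. A has a majority (≥27).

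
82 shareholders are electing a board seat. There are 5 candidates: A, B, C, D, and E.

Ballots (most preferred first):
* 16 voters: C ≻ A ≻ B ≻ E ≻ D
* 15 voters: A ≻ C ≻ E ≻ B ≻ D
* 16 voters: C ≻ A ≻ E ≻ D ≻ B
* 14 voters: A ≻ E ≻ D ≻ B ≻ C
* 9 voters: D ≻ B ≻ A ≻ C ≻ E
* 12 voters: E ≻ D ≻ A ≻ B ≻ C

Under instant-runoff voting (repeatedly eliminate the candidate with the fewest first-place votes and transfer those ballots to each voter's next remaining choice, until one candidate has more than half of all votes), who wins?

Round 1: A 29, B 0, C 32, D 9, E 12. B eliminated.
Round 2: A 29, C 32, D 9, E 12. D eliminated.
Round 3: A 38, C 32, E 12. E eliminated.
Round 4: A 50, C 32. A has a majority (≥42).

A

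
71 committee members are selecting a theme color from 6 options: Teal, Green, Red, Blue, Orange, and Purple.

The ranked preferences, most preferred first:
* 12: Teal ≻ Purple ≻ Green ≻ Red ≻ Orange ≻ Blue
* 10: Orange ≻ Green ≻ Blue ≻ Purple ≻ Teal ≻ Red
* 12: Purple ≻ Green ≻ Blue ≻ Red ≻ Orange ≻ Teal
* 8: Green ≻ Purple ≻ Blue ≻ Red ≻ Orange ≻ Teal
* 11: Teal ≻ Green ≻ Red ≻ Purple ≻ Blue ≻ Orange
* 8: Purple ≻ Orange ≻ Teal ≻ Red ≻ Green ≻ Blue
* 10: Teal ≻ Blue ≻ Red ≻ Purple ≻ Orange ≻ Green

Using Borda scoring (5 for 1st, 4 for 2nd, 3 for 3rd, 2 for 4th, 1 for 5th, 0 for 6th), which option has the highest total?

Purple

Teal: 12×5 + 10×1 + 12×0 + 8×0 + 11×5 + 8×3 + 10×5 = 199
Green: 12×3 + 10×4 + 12×4 + 8×5 + 11×4 + 8×1 + 10×0 = 216
Red: 12×2 + 10×0 + 12×2 + 8×2 + 11×3 + 8×2 + 10×3 = 143
Blue: 12×0 + 10×3 + 12×3 + 8×3 + 11×1 + 8×0 + 10×4 = 141
Orange: 12×1 + 10×5 + 12×1 + 8×1 + 11×0 + 8×4 + 10×1 = 124
Purple: 12×4 + 10×2 + 12×5 + 8×4 + 11×2 + 8×5 + 10×2 = 242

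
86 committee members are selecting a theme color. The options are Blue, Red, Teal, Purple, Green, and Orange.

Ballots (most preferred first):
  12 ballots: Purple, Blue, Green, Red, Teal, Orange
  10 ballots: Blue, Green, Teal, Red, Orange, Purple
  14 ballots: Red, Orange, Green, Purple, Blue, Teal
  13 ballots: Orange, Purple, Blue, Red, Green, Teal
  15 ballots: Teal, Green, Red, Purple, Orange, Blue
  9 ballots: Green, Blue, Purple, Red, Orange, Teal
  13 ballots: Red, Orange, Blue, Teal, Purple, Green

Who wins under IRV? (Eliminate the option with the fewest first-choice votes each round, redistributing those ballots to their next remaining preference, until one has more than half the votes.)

Blue

Round 1: Blue 10, Red 27, Teal 15, Purple 12, Green 9, Orange 13. Green eliminated.
Round 2: Blue 19, Red 27, Teal 15, Purple 12, Orange 13. Purple eliminated.
Round 3: Blue 31, Red 27, Teal 15, Orange 13. Orange eliminated.
Round 4: Blue 44, Red 27, Teal 15. Blue has a majority (≥44).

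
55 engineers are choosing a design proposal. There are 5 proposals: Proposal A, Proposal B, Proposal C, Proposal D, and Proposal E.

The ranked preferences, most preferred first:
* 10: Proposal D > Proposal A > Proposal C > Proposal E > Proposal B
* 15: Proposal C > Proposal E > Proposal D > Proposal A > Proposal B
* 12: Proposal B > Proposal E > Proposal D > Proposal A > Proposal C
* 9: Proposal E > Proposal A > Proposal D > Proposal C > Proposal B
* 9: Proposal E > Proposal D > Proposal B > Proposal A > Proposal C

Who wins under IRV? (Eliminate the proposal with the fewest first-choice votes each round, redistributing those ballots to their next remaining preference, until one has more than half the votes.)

Round 1: Proposal A 0, Proposal B 12, Proposal C 15, Proposal D 10, Proposal E 18. Proposal A eliminated.
Round 2: Proposal B 12, Proposal C 15, Proposal D 10, Proposal E 18. Proposal D eliminated.
Round 3: Proposal B 12, Proposal C 25, Proposal E 18. Proposal B eliminated.
Round 4: Proposal C 25, Proposal E 30. Proposal E has a majority (≥28).

Proposal E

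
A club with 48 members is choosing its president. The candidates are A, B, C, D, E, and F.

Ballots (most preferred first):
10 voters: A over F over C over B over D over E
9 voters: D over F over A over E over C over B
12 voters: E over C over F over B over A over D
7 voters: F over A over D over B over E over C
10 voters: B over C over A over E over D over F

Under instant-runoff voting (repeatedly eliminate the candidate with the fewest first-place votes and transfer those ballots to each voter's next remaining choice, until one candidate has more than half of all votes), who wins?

A

Round 1: A 10, B 10, C 0, D 9, E 12, F 7. C eliminated.
Round 2: A 10, B 10, D 9, E 12, F 7. F eliminated.
Round 3: A 17, B 10, D 9, E 12. D eliminated.
Round 4: A 26, B 10, E 12. A has a majority (≥25).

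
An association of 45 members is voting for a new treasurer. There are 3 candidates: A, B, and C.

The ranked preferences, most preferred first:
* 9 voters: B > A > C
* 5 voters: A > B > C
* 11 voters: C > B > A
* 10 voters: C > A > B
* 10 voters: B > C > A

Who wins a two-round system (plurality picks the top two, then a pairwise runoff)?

B

Round 1 first-place votes: A 5, B 19, C 21. C and B advance.
Runoff: C is ranked above B on 21 ballots, B above C on 24.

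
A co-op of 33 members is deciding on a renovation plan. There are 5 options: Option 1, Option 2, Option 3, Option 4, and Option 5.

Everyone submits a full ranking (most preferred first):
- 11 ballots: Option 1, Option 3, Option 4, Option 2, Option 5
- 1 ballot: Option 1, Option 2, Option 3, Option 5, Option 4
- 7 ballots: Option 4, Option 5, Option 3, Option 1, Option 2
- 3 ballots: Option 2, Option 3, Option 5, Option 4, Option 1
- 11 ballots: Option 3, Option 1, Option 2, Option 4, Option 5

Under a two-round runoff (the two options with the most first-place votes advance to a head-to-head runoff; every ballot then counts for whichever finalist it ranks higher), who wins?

Round 1 first-place votes: Option 1 12, Option 2 3, Option 3 11, Option 4 7, Option 5 0. Option 1 and Option 3 advance.
Runoff: Option 1 is ranked above Option 3 on 12 ballots, Option 3 above Option 1 on 21.

Option 3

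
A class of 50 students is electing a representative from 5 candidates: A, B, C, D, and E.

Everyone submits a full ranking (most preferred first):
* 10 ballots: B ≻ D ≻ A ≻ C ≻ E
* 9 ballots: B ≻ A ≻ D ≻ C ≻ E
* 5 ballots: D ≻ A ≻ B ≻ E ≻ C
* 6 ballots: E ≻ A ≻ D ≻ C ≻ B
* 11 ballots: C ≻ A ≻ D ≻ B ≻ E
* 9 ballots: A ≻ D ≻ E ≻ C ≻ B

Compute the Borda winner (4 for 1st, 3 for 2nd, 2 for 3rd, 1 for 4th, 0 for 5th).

A

A: 10×2 + 9×3 + 5×3 + 6×3 + 11×3 + 9×4 = 149
B: 10×4 + 9×4 + 5×2 + 6×0 + 11×1 + 9×0 = 97
C: 10×1 + 9×1 + 5×0 + 6×1 + 11×4 + 9×1 = 78
D: 10×3 + 9×2 + 5×4 + 6×2 + 11×2 + 9×3 = 129
E: 10×0 + 9×0 + 5×1 + 6×4 + 11×0 + 9×2 = 47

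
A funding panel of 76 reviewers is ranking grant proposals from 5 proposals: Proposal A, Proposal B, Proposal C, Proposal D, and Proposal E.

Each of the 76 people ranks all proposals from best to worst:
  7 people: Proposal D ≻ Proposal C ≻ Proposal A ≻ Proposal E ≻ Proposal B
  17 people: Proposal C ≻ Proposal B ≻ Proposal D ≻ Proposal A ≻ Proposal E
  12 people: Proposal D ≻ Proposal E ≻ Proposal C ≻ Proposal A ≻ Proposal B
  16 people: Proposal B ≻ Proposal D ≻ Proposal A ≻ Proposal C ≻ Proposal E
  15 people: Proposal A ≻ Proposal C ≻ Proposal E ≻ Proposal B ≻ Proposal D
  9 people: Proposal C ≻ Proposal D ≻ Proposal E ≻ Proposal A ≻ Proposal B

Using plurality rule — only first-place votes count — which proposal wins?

First-place votes: Proposal A 15, Proposal B 16, Proposal C 26, Proposal D 19, Proposal E 0.

Proposal C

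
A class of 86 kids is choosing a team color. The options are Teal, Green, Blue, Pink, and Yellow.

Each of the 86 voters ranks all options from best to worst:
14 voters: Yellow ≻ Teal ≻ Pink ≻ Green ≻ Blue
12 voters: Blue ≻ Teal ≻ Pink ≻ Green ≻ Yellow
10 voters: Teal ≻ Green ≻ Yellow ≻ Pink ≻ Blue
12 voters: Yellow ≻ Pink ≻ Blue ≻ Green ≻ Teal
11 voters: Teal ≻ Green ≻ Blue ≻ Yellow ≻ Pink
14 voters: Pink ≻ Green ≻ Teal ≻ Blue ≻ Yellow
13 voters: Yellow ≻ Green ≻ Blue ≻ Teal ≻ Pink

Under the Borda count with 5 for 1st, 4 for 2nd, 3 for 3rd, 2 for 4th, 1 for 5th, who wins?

Teal: 14×4 + 12×4 + 10×5 + 12×1 + 11×5 + 14×3 + 13×2 = 289
Green: 14×2 + 12×2 + 10×4 + 12×2 + 11×4 + 14×4 + 13×4 = 268
Blue: 14×1 + 12×5 + 10×1 + 12×3 + 11×3 + 14×2 + 13×3 = 220
Pink: 14×3 + 12×3 + 10×2 + 12×4 + 11×1 + 14×5 + 13×1 = 240
Yellow: 14×5 + 12×1 + 10×3 + 12×5 + 11×2 + 14×1 + 13×5 = 273

Teal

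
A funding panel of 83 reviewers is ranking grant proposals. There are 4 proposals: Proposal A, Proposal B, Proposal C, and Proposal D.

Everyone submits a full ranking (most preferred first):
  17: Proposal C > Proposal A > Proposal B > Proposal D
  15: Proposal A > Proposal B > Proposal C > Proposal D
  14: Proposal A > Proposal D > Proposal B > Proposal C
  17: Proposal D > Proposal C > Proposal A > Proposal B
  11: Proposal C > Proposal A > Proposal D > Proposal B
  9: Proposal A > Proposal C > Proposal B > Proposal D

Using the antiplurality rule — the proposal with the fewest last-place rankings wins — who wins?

Last-place votes: Proposal A 0, Proposal B 28, Proposal C 14, Proposal D 41.

Proposal A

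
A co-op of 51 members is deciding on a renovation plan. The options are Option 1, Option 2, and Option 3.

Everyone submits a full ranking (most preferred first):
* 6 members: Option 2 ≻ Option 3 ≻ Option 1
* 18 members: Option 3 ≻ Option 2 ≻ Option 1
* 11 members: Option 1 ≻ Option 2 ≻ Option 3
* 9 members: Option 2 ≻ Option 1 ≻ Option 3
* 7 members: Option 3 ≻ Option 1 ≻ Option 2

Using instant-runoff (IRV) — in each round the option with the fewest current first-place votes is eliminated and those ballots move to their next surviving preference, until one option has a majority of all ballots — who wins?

Option 2

Round 1: Option 1 11, Option 2 15, Option 3 25. Option 1 eliminated.
Round 2: Option 2 26, Option 3 25. Option 2 has a majority (≥26).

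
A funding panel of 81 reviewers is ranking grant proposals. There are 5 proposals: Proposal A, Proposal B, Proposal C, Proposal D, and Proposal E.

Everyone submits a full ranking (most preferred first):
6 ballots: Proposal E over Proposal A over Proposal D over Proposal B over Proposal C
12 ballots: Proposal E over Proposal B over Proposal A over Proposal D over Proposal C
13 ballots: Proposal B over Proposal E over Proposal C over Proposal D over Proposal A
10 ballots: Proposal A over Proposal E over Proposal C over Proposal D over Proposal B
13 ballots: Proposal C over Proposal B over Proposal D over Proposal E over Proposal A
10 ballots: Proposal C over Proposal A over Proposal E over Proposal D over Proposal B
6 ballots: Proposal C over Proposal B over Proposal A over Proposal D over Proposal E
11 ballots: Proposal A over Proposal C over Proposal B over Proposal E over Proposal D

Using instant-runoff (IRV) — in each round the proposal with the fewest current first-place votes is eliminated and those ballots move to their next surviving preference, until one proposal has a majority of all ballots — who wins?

Proposal E

Round 1: Proposal A 21, Proposal B 13, Proposal C 29, Proposal D 0, Proposal E 18. Proposal D eliminated.
Round 2: Proposal A 21, Proposal B 13, Proposal C 29, Proposal E 18. Proposal B eliminated.
Round 3: Proposal A 21, Proposal C 29, Proposal E 31. Proposal A eliminated.
Round 4: Proposal C 40, Proposal E 41. Proposal E has a majority (≥41).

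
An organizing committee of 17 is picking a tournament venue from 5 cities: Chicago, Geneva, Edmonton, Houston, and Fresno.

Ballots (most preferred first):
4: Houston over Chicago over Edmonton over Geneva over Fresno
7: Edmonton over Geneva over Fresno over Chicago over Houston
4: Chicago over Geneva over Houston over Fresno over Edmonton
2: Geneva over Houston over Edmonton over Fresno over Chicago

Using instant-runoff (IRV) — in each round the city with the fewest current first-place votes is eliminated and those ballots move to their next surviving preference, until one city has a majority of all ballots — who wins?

Houston

Round 1: Chicago 4, Geneva 2, Edmonton 7, Houston 4, Fresno 0. Fresno eliminated.
Round 2: Chicago 4, Geneva 2, Edmonton 7, Houston 4. Geneva eliminated.
Round 3: Chicago 4, Edmonton 7, Houston 6. Chicago eliminated.
Round 4: Edmonton 7, Houston 10. Houston has a majority (≥9).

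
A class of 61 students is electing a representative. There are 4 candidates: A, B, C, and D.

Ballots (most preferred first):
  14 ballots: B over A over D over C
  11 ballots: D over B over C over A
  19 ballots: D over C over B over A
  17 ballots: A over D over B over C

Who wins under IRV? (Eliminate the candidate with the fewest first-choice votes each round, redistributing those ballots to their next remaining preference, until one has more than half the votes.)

Round 1: A 17, B 14, C 0, D 30. C eliminated.
Round 2: A 17, B 14, D 30. B eliminated.
Round 3: A 31, D 30. A has a majority (≥31).

A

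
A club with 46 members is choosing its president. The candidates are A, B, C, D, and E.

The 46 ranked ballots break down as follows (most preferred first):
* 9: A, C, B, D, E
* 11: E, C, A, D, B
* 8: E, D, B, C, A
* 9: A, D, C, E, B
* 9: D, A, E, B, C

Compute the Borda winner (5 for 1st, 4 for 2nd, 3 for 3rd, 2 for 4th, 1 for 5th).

A: 9×5 + 11×3 + 8×1 + 9×5 + 9×4 = 167
B: 9×3 + 11×1 + 8×3 + 9×1 + 9×2 = 89
C: 9×4 + 11×4 + 8×2 + 9×3 + 9×1 = 132
D: 9×2 + 11×2 + 8×4 + 9×4 + 9×5 = 153
E: 9×1 + 11×5 + 8×5 + 9×2 + 9×3 = 149

A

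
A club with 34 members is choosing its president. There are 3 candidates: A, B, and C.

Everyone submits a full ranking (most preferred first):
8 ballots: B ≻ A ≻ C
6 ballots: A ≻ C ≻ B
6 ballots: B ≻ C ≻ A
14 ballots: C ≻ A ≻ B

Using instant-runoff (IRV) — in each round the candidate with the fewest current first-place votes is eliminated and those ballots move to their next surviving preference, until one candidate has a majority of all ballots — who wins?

Round 1: A 6, B 14, C 14. A eliminated.
Round 2: B 14, C 20. C has a majority (≥18).

C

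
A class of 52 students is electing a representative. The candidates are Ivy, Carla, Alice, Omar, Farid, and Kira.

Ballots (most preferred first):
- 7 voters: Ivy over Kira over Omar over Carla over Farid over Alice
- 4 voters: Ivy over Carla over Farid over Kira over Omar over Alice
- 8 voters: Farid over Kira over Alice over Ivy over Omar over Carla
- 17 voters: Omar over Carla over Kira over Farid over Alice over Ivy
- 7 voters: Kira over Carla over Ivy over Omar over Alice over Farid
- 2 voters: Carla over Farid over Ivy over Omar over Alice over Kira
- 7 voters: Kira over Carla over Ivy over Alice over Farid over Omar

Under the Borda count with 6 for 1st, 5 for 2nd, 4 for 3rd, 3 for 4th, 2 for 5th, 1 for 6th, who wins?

Kira

Ivy: 7×6 + 4×6 + 8×3 + 17×1 + 7×4 + 2×4 + 7×4 = 171
Carla: 7×3 + 4×5 + 8×1 + 17×5 + 7×5 + 2×6 + 7×5 = 216
Alice: 7×1 + 4×1 + 8×4 + 17×2 + 7×2 + 2×2 + 7×3 = 116
Omar: 7×4 + 4×2 + 8×2 + 17×6 + 7×3 + 2×3 + 7×1 = 188
Farid: 7×2 + 4×4 + 8×6 + 17×3 + 7×1 + 2×5 + 7×2 = 160
Kira: 7×5 + 4×3 + 8×5 + 17×4 + 7×6 + 2×1 + 7×6 = 241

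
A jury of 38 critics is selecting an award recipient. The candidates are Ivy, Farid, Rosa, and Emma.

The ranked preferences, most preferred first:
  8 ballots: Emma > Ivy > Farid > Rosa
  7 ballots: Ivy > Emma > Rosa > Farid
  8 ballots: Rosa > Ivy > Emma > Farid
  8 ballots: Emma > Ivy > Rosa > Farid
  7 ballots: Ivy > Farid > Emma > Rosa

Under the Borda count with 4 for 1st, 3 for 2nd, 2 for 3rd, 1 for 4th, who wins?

Ivy: 8×3 + 7×4 + 8×3 + 8×3 + 7×4 = 128
Farid: 8×2 + 7×1 + 8×1 + 8×1 + 7×3 = 60
Rosa: 8×1 + 7×2 + 8×4 + 8×2 + 7×1 = 77
Emma: 8×4 + 7×3 + 8×2 + 8×4 + 7×2 = 115

Ivy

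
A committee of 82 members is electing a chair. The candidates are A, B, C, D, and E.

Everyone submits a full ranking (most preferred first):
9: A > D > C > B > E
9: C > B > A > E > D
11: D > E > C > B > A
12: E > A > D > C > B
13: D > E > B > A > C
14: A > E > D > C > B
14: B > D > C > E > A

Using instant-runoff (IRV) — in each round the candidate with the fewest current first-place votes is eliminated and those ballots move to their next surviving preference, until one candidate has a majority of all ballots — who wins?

Round 1: A 23, B 14, C 9, D 24, E 12. C eliminated.
Round 2: A 23, B 23, D 24, E 12. E eliminated.
Round 3: A 35, B 23, D 24. B eliminated.
Round 4: A 44, D 38. A has a majority (≥42).

A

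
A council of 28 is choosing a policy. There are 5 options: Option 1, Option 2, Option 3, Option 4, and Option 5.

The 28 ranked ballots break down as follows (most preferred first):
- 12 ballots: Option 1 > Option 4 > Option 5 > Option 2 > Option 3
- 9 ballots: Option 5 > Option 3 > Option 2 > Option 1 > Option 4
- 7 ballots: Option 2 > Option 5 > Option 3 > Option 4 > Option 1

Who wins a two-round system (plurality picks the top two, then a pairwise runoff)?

Option 5

Round 1 first-place votes: Option 1 12, Option 2 7, Option 3 0, Option 4 0, Option 5 9. Option 1 and Option 5 advance.
Runoff: Option 1 is ranked above Option 5 on 12 ballots, Option 5 above Option 1 on 16.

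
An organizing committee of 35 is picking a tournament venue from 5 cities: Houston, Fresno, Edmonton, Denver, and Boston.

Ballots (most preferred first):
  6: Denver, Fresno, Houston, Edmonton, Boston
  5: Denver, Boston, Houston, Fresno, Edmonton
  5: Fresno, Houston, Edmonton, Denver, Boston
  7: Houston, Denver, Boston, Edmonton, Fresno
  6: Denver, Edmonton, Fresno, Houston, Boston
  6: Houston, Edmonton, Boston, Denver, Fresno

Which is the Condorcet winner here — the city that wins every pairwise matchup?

Houston vs Fresno: 18–17
Houston vs Edmonton: 29–6
Houston vs Denver: 18–17
Houston vs Boston: 30–5
Houston beats every other city.

Houston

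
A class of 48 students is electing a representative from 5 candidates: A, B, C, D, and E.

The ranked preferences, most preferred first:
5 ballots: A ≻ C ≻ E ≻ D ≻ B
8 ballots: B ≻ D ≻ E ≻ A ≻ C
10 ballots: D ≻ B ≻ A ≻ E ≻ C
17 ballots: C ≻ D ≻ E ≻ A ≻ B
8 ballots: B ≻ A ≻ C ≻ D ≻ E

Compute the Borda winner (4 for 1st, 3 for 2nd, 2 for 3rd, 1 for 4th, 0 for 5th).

A: 5×4 + 8×1 + 10×2 + 17×1 + 8×3 = 89
B: 5×0 + 8×4 + 10×3 + 17×0 + 8×4 = 94
C: 5×3 + 8×0 + 10×0 + 17×4 + 8×2 = 99
D: 5×1 + 8×3 + 10×4 + 17×3 + 8×1 = 128
E: 5×2 + 8×2 + 10×1 + 17×2 + 8×0 = 70

D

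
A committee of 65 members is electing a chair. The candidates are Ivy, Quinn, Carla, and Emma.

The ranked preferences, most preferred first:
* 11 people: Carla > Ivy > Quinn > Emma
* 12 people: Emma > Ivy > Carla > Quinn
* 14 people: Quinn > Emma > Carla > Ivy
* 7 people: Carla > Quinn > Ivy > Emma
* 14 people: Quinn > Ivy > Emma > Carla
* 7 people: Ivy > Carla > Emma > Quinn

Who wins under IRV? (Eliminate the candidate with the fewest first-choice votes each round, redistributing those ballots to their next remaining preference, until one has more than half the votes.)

Carla

Round 1: Ivy 7, Quinn 28, Carla 18, Emma 12. Ivy eliminated.
Round 2: Quinn 28, Carla 25, Emma 12. Emma eliminated.
Round 3: Quinn 28, Carla 37. Carla has a majority (≥33).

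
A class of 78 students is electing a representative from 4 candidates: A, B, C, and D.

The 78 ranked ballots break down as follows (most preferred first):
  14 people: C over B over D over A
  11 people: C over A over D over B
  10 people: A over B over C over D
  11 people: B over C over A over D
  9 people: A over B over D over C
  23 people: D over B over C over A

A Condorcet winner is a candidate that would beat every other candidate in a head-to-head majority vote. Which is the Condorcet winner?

B

B vs A: 48–30
B vs C: 53–25
B vs D: 44–34
B beats every other candidate.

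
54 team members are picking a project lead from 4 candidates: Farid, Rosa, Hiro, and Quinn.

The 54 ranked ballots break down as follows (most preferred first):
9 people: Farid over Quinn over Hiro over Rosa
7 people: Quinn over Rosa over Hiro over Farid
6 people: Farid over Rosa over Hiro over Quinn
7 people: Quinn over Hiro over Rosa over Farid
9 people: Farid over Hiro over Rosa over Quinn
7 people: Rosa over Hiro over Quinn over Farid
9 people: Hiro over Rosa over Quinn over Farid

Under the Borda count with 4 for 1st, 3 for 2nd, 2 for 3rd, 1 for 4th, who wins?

Hiro

Farid: 9×4 + 7×1 + 6×4 + 7×1 + 9×4 + 7×1 + 9×1 = 126
Rosa: 9×1 + 7×3 + 6×3 + 7×2 + 9×2 + 7×4 + 9×3 = 135
Hiro: 9×2 + 7×2 + 6×2 + 7×3 + 9×3 + 7×3 + 9×4 = 149
Quinn: 9×3 + 7×4 + 6×1 + 7×4 + 9×1 + 7×2 + 9×2 = 130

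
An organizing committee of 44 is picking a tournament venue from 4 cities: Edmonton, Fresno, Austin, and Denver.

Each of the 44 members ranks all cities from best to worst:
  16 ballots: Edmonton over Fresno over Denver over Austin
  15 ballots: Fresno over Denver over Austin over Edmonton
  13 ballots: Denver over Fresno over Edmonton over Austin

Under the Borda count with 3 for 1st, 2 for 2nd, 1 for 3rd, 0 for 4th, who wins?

Fresno

Edmonton: 16×3 + 15×0 + 13×1 = 61
Fresno: 16×2 + 15×3 + 13×2 = 103
Austin: 16×0 + 15×1 + 13×0 = 15
Denver: 16×1 + 15×2 + 13×3 = 85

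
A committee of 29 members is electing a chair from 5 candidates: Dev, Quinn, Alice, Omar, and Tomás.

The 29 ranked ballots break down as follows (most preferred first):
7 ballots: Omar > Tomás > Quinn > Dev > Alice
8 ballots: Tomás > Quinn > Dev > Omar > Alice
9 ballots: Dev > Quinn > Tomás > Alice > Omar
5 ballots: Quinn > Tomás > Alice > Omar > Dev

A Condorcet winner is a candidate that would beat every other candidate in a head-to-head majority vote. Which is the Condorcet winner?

Tomás

Tomás vs Dev: 20–9
Tomás vs Quinn: 15–14
Tomás vs Alice: 29–0
Tomás vs Omar: 22–7
Tomás beats every other candidate.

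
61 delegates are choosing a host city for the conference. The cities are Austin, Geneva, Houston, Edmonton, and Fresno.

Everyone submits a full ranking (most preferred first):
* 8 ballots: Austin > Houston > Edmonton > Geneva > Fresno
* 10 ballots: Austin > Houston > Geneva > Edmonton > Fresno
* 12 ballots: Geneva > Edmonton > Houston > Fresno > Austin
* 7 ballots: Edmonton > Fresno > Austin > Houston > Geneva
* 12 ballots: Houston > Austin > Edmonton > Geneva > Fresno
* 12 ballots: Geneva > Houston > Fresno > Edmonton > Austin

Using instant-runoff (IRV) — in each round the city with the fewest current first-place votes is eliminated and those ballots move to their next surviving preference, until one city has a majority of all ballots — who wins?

Round 1: Austin 18, Geneva 24, Houston 12, Edmonton 7, Fresno 0. Fresno eliminated.
Round 2: Austin 18, Geneva 24, Houston 12, Edmonton 7. Edmonton eliminated.
Round 3: Austin 25, Geneva 24, Houston 12. Houston eliminated.
Round 4: Austin 37, Geneva 24. Austin has a majority (≥31).

Austin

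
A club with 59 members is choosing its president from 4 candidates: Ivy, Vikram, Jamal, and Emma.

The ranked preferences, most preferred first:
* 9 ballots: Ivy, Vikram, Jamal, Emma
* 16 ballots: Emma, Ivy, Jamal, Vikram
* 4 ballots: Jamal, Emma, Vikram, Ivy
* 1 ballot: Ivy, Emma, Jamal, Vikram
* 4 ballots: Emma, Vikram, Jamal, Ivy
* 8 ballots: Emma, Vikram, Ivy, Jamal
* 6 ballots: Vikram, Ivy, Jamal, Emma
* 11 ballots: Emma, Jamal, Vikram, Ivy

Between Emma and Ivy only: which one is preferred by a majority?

Emma is ranked above Ivy on 43 ballots; Ivy above Emma on 16.

Emma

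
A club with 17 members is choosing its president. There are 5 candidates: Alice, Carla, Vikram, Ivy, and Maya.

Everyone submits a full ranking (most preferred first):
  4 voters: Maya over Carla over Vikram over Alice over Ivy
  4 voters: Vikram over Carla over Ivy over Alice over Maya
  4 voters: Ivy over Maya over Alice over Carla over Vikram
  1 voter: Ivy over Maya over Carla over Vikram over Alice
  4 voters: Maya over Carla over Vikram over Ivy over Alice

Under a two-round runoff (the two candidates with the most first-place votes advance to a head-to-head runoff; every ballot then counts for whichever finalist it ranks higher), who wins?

Ivy

Round 1 first-place votes: Alice 0, Carla 0, Vikram 4, Ivy 5, Maya 8. Maya and Ivy advance.
Runoff: Maya is ranked above Ivy on 8 ballots, Ivy above Maya on 9.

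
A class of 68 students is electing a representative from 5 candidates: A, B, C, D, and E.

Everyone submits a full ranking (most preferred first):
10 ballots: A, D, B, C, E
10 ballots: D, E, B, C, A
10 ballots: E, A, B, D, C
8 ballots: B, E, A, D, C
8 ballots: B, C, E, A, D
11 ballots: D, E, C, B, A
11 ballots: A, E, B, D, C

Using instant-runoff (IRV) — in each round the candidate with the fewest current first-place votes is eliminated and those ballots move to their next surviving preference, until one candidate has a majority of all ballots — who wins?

A

Round 1: A 21, B 16, C 0, D 21, E 10. C eliminated.
Round 2: A 21, B 16, D 21, E 10. E eliminated.
Round 3: A 31, B 16, D 21. B eliminated.
Round 4: A 47, D 21. A has a majority (≥35).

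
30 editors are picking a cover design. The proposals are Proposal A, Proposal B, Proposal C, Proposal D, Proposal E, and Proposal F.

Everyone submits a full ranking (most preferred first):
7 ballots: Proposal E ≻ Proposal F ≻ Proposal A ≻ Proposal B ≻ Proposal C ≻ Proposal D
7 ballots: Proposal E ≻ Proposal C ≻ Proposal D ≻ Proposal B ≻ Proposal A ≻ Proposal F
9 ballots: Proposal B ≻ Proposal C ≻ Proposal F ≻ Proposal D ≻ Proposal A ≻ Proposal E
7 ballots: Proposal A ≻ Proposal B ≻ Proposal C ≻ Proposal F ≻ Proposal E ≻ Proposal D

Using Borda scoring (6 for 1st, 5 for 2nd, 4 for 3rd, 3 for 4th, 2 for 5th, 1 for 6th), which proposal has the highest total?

Proposal B

Proposal A: 7×4 + 7×2 + 9×2 + 7×6 = 102
Proposal B: 7×3 + 7×3 + 9×6 + 7×5 = 131
Proposal C: 7×2 + 7×5 + 9×5 + 7×4 = 122
Proposal D: 7×1 + 7×4 + 9×3 + 7×1 = 69
Proposal E: 7×6 + 7×6 + 9×1 + 7×2 = 107
Proposal F: 7×5 + 7×1 + 9×4 + 7×3 = 99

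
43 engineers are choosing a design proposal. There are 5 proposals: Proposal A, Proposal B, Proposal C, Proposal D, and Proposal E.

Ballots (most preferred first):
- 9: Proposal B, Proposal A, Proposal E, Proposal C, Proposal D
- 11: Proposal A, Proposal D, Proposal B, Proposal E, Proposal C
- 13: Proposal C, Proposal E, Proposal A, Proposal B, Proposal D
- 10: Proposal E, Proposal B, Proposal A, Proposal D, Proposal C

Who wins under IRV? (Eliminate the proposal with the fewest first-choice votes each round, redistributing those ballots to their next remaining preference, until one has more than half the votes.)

Proposal A

Round 1: Proposal A 11, Proposal B 9, Proposal C 13, Proposal D 0, Proposal E 10. Proposal D eliminated.
Round 2: Proposal A 11, Proposal B 9, Proposal C 13, Proposal E 10. Proposal B eliminated.
Round 3: Proposal A 20, Proposal C 13, Proposal E 10. Proposal E eliminated.
Round 4: Proposal A 30, Proposal C 13. Proposal A has a majority (≥22).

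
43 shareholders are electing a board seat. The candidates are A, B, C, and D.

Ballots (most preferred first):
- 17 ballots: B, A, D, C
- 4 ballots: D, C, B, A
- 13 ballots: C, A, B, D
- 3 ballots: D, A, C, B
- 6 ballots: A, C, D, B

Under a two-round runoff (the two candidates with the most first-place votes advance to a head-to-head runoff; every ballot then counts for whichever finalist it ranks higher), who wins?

C

Round 1 first-place votes: A 6, B 17, C 13, D 7. B and C advance.
Runoff: B is ranked above C on 17 ballots, C above B on 26.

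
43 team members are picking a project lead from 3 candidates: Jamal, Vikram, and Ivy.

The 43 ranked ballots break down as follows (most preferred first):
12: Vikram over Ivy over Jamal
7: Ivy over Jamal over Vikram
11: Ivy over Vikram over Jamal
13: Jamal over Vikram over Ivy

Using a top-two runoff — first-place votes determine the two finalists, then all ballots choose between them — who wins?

Ivy

Round 1 first-place votes: Jamal 13, Vikram 12, Ivy 18. Ivy and Jamal advance.
Runoff: Ivy is ranked above Jamal on 30 ballots, Jamal above Ivy on 13.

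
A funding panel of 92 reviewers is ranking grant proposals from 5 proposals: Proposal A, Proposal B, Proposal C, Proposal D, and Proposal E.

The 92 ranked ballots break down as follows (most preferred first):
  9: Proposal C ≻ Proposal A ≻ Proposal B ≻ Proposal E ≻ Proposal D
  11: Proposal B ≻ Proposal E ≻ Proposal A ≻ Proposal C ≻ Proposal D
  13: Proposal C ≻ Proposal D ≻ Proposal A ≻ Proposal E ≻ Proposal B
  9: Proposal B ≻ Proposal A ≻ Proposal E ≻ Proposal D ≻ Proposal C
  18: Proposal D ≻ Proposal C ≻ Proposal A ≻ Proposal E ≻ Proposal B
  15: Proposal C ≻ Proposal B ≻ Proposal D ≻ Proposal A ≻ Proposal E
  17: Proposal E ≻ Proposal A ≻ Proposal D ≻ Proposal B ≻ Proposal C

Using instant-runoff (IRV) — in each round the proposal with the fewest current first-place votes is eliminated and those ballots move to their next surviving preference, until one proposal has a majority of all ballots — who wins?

Round 1: Proposal A 0, Proposal B 20, Proposal C 37, Proposal D 18, Proposal E 17. Proposal A eliminated.
Round 2: Proposal B 20, Proposal C 37, Proposal D 18, Proposal E 17. Proposal E eliminated.
Round 3: Proposal B 20, Proposal C 37, Proposal D 35. Proposal B eliminated.
Round 4: Proposal C 48, Proposal D 44. Proposal C has a majority (≥47).

Proposal C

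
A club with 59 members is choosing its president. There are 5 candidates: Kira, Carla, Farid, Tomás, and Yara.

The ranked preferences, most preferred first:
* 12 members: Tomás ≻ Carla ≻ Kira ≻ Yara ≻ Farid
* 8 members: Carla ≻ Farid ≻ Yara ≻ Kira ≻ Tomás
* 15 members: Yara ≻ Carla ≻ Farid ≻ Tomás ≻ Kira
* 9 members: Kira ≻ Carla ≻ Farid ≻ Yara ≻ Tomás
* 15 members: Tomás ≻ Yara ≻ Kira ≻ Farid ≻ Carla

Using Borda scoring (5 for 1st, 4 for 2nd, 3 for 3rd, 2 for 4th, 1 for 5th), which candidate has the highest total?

Kira: 12×3 + 8×2 + 15×1 + 9×5 + 15×3 = 157
Carla: 12×4 + 8×5 + 15×4 + 9×4 + 15×1 = 199
Farid: 12×1 + 8×4 + 15×3 + 9×3 + 15×2 = 146
Tomás: 12×5 + 8×1 + 15×2 + 9×1 + 15×5 = 182
Yara: 12×2 + 8×3 + 15×5 + 9×2 + 15×4 = 201

Yara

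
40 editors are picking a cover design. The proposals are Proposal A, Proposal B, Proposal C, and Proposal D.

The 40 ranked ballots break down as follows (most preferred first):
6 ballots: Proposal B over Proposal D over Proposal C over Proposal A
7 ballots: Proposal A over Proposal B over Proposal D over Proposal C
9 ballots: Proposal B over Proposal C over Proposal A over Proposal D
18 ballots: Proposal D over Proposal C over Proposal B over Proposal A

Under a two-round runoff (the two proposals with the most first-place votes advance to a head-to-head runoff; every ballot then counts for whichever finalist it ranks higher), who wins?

Proposal B

Round 1 first-place votes: Proposal A 7, Proposal B 15, Proposal C 0, Proposal D 18. Proposal D and Proposal B advance.
Runoff: Proposal D is ranked above Proposal B on 18 ballots, Proposal B above Proposal D on 22.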